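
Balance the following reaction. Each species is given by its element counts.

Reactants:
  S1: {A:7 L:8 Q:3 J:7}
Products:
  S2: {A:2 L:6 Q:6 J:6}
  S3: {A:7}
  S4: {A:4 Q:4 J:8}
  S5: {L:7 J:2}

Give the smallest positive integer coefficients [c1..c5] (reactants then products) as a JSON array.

A: 6·7 = 42 | 1·2+4·7+3·4+6·0 = 42
L: 6·8 = 48 | 1·6+4·0+3·0+6·7 = 48
Q: 6·3 = 18 | 1·6+4·0+3·4+6·0 = 18
J: 6·7 = 42 | 1·6+4·0+3·8+6·2 = 42
gcd(6,1,4,3,6) = 1

Coefficients: [6, 1, 4, 3, 6]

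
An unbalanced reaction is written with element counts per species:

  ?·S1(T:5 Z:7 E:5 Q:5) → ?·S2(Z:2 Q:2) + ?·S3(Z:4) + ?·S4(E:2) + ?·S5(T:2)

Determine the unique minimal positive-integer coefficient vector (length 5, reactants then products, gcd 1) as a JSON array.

T: 2·5 = 10 | 5·0+1·0+5·0+5·2 = 10
Z: 2·7 = 14 | 5·2+1·4+5·0+5·0 = 14
E: 2·5 = 10 | 5·0+1·0+5·2+5·0 = 10
Q: 2·5 = 10 | 5·2+1·0+5·0+5·0 = 10
gcd(2,5,1,5,5) = 1

Coefficients: [2, 5, 1, 5, 5]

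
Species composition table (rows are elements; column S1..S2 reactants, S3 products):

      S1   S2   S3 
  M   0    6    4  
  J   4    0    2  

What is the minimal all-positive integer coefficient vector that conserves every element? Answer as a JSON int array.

Coefficients: [3, 4, 6]

M: 3·0+4·6 = 24 | 6·4 = 24
J: 3·4+4·0 = 12 | 6·2 = 12
gcd(3,4,6) = 1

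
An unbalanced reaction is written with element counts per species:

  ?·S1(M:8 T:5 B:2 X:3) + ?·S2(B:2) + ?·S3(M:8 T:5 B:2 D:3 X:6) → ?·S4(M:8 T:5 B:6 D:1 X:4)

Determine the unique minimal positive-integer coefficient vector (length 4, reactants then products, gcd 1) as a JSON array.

Coefficients: [2, 6, 1, 3]

M: 2·8+6·0+1·8 = 24 | 3·8 = 24
T: 2·5+6·0+1·5 = 15 | 3·5 = 15
B: 2·2+6·2+1·2 = 18 | 3·6 = 18
D: 2·0+6·0+1·3 = 3 | 3·1 = 3
X: 2·3+6·0+1·6 = 12 | 3·4 = 12
gcd(2,6,1,3) = 1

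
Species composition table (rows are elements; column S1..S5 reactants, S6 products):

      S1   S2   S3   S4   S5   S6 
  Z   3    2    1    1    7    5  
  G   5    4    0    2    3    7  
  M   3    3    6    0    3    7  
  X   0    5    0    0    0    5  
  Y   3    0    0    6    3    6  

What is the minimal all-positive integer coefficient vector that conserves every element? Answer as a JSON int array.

Coefficients: [1, 6, 3, 5, 1, 6]

Z: 1·3+6·2+3·1+5·1+1·7 = 30 | 6·5 = 30
G: 1·5+6·4+3·0+5·2+1·3 = 42 | 6·7 = 42
M: 1·3+6·3+3·6+5·0+1·3 = 42 | 6·7 = 42
X: 1·0+6·5+3·0+5·0+1·0 = 30 | 6·5 = 30
Y: 1·3+6·0+3·0+5·6+1·3 = 36 | 6·6 = 36
gcd(1,6,3,5,1,6) = 1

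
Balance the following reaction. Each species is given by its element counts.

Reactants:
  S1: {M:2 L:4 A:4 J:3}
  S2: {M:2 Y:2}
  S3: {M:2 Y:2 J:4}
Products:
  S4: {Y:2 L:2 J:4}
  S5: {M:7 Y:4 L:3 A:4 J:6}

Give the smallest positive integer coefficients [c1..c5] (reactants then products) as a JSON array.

Coefficients: [4, 5, 5, 2, 4]

M: 4·2+5·2+5·2 = 28 | 2·0+4·7 = 28
Y: 4·0+5·2+5·2 = 20 | 2·2+4·4 = 20
L: 4·4+5·0+5·0 = 16 | 2·2+4·3 = 16
A: 4·4+5·0+5·0 = 16 | 2·0+4·4 = 16
J: 4·3+5·0+5·4 = 32 | 2·4+4·6 = 32
gcd(4,5,5,2,4) = 1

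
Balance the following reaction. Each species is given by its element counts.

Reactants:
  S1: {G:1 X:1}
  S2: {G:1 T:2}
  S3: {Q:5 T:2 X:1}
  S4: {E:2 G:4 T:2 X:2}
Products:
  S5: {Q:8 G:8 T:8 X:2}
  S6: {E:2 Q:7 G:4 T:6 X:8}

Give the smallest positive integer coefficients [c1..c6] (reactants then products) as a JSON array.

E: 5·0+3·0+3·0+1·2 = 2 | 1·0+1·2 = 2
Q: 5·0+3·0+3·5+1·0 = 15 | 1·8+1·7 = 15
G: 5·1+3·1+3·0+1·4 = 12 | 1·8+1·4 = 12
T: 5·0+3·2+3·2+1·2 = 14 | 1·8+1·6 = 14
X: 5·1+3·0+3·1+1·2 = 10 | 1·2+1·8 = 10
gcd(5,3,3,1,1,1) = 1

Coefficients: [5, 3, 3, 1, 1, 1]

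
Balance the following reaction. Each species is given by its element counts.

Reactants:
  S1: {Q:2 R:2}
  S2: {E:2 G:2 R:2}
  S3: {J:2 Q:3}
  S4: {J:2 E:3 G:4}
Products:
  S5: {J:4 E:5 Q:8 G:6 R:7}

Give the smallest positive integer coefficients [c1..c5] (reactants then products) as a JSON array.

Coefficients: [5, 2, 2, 2, 2]

J: 5·0+2·0+2·2+2·2 = 8 | 2·4 = 8
E: 5·0+2·2+2·0+2·3 = 10 | 2·5 = 10
Q: 5·2+2·0+2·3+2·0 = 16 | 2·8 = 16
G: 5·0+2·2+2·0+2·4 = 12 | 2·6 = 12
R: 5·2+2·2+2·0+2·0 = 14 | 2·7 = 14
gcd(5,2,2,2,2) = 1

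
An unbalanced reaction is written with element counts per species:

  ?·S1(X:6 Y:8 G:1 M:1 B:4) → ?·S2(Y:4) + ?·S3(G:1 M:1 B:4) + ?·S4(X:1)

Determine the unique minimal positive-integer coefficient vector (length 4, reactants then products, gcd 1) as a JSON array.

Coefficients: [1, 2, 1, 6]

X: 1·6 = 6 | 2·0+1·0+6·1 = 6
Y: 1·8 = 8 | 2·4+1·0+6·0 = 8
G: 1·1 = 1 | 2·0+1·1+6·0 = 1
M: 1·1 = 1 | 2·0+1·1+6·0 = 1
B: 1·4 = 4 | 2·0+1·4+6·0 = 4
gcd(1,2,1,6) = 1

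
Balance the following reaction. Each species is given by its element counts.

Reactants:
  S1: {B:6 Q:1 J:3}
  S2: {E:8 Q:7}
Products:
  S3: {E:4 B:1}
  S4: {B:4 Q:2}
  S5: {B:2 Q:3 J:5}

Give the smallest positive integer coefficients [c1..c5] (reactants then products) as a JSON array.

Coefficients: [5, 2, 4, 5, 3]

E: 5·0+2·8 = 16 | 4·4+5·0+3·0 = 16
B: 5·6+2·0 = 30 | 4·1+5·4+3·2 = 30
Q: 5·1+2·7 = 19 | 4·0+5·2+3·3 = 19
J: 5·3+2·0 = 15 | 4·0+5·0+3·5 = 15
gcd(5,2,4,5,3) = 1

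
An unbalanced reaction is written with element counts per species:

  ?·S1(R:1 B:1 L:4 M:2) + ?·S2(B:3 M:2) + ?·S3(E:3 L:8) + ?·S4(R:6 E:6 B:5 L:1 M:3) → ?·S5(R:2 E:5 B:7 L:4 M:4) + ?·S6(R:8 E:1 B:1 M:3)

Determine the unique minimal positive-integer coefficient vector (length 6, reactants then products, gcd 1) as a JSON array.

R: 2·1+5·0+1·0+4·6 = 26 | 5·2+2·8 = 26
E: 2·0+5·0+1·3+4·6 = 27 | 5·5+2·1 = 27
B: 2·1+5·3+1·0+4·5 = 37 | 5·7+2·1 = 37
L: 2·4+5·0+1·8+4·1 = 20 | 5·4+2·0 = 20
M: 2·2+5·2+1·0+4·3 = 26 | 5·4+2·3 = 26
gcd(2,5,1,4,5,2) = 1

Coefficients: [2, 5, 1, 4, 5, 2]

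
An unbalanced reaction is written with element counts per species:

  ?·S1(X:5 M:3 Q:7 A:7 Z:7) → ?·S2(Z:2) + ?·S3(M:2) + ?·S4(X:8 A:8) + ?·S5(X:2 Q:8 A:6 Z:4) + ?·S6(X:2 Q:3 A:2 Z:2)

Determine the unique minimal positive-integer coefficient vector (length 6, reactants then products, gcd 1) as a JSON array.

Coefficients: [4, 6, 6, 1, 2, 4]

X: 4·5 = 20 | 6·0+6·0+1·8+2·2+4·2 = 20
M: 4·3 = 12 | 6·0+6·2+1·0+2·0+4·0 = 12
Q: 4·7 = 28 | 6·0+6·0+1·0+2·8+4·3 = 28
A: 4·7 = 28 | 6·0+6·0+1·8+2·6+4·2 = 28
Z: 4·7 = 28 | 6·2+6·0+1·0+2·4+4·2 = 28
gcd(4,6,6,1,2,4) = 1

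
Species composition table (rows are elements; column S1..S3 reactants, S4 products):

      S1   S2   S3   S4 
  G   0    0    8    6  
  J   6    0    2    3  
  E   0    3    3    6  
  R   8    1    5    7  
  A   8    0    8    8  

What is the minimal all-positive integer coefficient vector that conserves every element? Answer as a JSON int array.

Coefficients: [1, 5, 3, 4]

G: 1·0+5·0+3·8 = 24 | 4·6 = 24
J: 1·6+5·0+3·2 = 12 | 4·3 = 12
E: 1·0+5·3+3·3 = 24 | 4·6 = 24
R: 1·8+5·1+3·5 = 28 | 4·7 = 28
A: 1·8+5·0+3·8 = 32 | 4·8 = 32
gcd(1,5,3,4) = 1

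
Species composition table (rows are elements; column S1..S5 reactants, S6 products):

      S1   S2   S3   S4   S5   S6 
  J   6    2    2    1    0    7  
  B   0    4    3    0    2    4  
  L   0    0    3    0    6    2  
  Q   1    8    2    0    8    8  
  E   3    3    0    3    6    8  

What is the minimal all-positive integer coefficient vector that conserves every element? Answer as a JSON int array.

Coefficients: [4, 4, 2, 6, 1, 6]

J: 4·6+4·2+2·2+6·1+1·0 = 42 | 6·7 = 42
B: 4·0+4·4+2·3+6·0+1·2 = 24 | 6·4 = 24
L: 4·0+4·0+2·3+6·0+1·6 = 12 | 6·2 = 12
Q: 4·1+4·8+2·2+6·0+1·8 = 48 | 6·8 = 48
E: 4·3+4·3+2·0+6·3+1·6 = 48 | 6·8 = 48
gcd(4,4,2,6,1,6) = 1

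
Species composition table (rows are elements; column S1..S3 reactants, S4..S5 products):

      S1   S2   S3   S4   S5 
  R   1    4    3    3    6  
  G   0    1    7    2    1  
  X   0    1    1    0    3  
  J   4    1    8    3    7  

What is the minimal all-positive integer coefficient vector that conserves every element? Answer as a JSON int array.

R: 4·1+5·4+1·3 = 27 | 5·3+2·6 = 27
G: 4·0+5·1+1·7 = 12 | 5·2+2·1 = 12
X: 4·0+5·1+1·1 = 6 | 5·0+2·3 = 6
J: 4·4+5·1+1·8 = 29 | 5·3+2·7 = 29
gcd(4,5,1,5,2) = 1

Coefficients: [4, 5, 1, 5, 2]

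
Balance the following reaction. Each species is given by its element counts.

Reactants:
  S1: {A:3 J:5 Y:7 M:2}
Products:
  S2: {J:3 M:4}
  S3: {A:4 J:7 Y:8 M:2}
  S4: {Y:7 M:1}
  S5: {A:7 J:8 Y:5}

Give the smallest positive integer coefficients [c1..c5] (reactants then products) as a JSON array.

Coefficients: [5, 1, 2, 2, 1]

A: 5·3 = 15 | 1·0+2·4+2·0+1·7 = 15
J: 5·5 = 25 | 1·3+2·7+2·0+1·8 = 25
Y: 5·7 = 35 | 1·0+2·8+2·7+1·5 = 35
M: 5·2 = 10 | 1·4+2·2+2·1+1·0 = 10
gcd(5,1,2,2,1) = 1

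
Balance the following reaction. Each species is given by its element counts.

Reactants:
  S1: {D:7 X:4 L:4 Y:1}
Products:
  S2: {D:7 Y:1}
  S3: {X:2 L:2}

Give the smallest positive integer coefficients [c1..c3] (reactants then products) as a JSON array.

D: 1·7 = 7 | 1·7+2·0 = 7
X: 1·4 = 4 | 1·0+2·2 = 4
L: 1·4 = 4 | 1·0+2·2 = 4
Y: 1·1 = 1 | 1·1+2·0 = 1
gcd(1,1,2) = 1

Coefficients: [1, 1, 2]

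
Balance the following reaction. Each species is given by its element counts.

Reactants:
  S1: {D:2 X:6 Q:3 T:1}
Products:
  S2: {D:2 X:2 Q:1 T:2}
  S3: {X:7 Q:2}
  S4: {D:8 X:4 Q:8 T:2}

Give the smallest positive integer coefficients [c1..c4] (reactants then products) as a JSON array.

Coefficients: [6, 2, 4, 1]

D: 6·2 = 12 | 2·2+4·0+1·8 = 12
X: 6·6 = 36 | 2·2+4·7+1·4 = 36
Q: 6·3 = 18 | 2·1+4·2+1·8 = 18
T: 6·1 = 6 | 2·2+4·0+1·2 = 6
gcd(6,2,4,1) = 1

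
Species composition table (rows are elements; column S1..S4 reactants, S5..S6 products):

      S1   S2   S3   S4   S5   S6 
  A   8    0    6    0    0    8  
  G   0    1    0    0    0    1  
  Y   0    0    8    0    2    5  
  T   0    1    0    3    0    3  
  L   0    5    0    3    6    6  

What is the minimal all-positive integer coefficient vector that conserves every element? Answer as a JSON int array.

A: 3·8+6·0+4·6+4·0 = 48 | 1·0+6·8 = 48
G: 3·0+6·1+4·0+4·0 = 6 | 1·0+6·1 = 6
Y: 3·0+6·0+4·8+4·0 = 32 | 1·2+6·5 = 32
T: 3·0+6·1+4·0+4·3 = 18 | 1·0+6·3 = 18
L: 3·0+6·5+4·0+4·3 = 42 | 1·6+6·6 = 42
gcd(3,6,4,4,1,6) = 1

Coefficients: [3, 6, 4, 4, 1, 6]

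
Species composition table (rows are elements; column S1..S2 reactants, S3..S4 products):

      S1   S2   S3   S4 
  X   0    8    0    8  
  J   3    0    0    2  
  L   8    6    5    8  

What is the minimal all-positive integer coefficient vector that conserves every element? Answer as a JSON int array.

Coefficients: [2, 3, 2, 3]

X: 2·0+3·8 = 24 | 2·0+3·8 = 24
J: 2·3+3·0 = 6 | 2·0+3·2 = 6
L: 2·8+3·6 = 34 | 2·5+3·8 = 34
gcd(2,3,2,3) = 1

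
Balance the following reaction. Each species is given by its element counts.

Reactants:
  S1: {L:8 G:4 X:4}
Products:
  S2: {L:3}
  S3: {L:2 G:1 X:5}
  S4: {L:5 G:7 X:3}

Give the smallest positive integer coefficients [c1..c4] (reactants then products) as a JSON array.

Coefficients: [2, 3, 1, 1]

L: 2·8 = 16 | 3·3+1·2+1·5 = 16
G: 2·4 = 8 | 3·0+1·1+1·7 = 8
X: 2·4 = 8 | 3·0+1·5+1·3 = 8
gcd(2,3,1,1) = 1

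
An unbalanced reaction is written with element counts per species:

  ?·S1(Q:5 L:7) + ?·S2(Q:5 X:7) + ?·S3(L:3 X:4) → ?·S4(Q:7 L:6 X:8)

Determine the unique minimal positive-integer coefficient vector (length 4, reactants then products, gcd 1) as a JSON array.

Coefficients: [3, 4, 3, 5]

Q: 3·5+4·5+3·0 = 35 | 5·7 = 35
L: 3·7+4·0+3·3 = 30 | 5·6 = 30
X: 3·0+4·7+3·4 = 40 | 5·8 = 40
gcd(3,4,3,5) = 1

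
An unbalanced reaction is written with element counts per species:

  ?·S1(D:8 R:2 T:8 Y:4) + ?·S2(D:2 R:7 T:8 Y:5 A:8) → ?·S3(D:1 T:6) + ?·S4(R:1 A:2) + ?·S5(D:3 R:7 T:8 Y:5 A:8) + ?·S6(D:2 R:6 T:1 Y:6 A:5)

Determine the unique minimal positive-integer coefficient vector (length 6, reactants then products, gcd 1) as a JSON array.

Coefficients: [1, 6, 6, 6, 2, 4]

D: 1·8+6·2 = 20 | 6·1+6·0+2·3+4·2 = 20
R: 1·2+6·7 = 44 | 6·0+6·1+2·7+4·6 = 44
T: 1·8+6·8 = 56 | 6·6+6·0+2·8+4·1 = 56
Y: 1·4+6·5 = 34 | 6·0+6·0+2·5+4·6 = 34
A: 1·0+6·8 = 48 | 6·0+6·2+2·8+4·5 = 48
gcd(1,6,6,6,2,4) = 1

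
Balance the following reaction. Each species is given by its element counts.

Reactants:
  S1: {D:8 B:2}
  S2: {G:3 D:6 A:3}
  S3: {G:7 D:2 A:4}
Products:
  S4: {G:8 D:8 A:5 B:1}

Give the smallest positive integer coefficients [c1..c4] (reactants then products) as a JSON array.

G: 3·0+2·3+6·7 = 48 | 6·8 = 48
D: 3·8+2·6+6·2 = 48 | 6·8 = 48
A: 3·0+2·3+6·4 = 30 | 6·5 = 30
B: 3·2+2·0+6·0 = 6 | 6·1 = 6
gcd(3,2,6,6) = 1

Coefficients: [3, 2, 6, 6]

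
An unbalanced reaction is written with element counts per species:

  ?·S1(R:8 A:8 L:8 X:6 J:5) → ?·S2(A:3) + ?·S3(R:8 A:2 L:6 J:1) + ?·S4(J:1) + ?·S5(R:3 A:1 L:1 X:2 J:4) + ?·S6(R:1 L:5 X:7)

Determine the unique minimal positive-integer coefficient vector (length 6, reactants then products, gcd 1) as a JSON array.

Coefficients: [3, 6, 2, 5, 2, 2]

R: 3·8 = 24 | 6·0+2·8+5·0+2·3+2·1 = 24
A: 3·8 = 24 | 6·3+2·2+5·0+2·1+2·0 = 24
L: 3·8 = 24 | 6·0+2·6+5·0+2·1+2·5 = 24
X: 3·6 = 18 | 6·0+2·0+5·0+2·2+2·7 = 18
J: 3·5 = 15 | 6·0+2·1+5·1+2·4+2·0 = 15
gcd(3,6,2,5,2,2) = 1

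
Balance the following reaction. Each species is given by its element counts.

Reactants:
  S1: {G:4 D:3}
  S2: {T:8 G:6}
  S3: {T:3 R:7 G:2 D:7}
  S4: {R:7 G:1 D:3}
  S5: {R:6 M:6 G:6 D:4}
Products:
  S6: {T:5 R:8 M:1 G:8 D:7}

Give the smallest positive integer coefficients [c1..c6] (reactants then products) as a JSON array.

Coefficients: [4, 3, 2, 4, 1, 6]

T: 4·0+3·8+2·3+4·0+1·0 = 30 | 6·5 = 30
R: 4·0+3·0+2·7+4·7+1·6 = 48 | 6·8 = 48
M: 4·0+3·0+2·0+4·0+1·6 = 6 | 6·1 = 6
G: 4·4+3·6+2·2+4·1+1·6 = 48 | 6·8 = 48
D: 4·3+3·0+2·7+4·3+1·4 = 42 | 6·7 = 42
gcd(4,3,2,4,1,6) = 1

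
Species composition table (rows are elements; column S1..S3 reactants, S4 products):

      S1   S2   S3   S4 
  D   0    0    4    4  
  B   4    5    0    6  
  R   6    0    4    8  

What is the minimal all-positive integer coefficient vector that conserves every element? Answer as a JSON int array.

D: 2·0+2·0+3·4 = 12 | 3·4 = 12
B: 2·4+2·5+3·0 = 18 | 3·6 = 18
R: 2·6+2·0+3·4 = 24 | 3·8 = 24
gcd(2,2,3,3) = 1

Coefficients: [2, 2, 3, 3]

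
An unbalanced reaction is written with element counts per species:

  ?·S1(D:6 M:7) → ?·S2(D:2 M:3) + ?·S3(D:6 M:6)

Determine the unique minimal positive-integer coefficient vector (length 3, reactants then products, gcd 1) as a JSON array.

Coefficients: [3, 3, 2]

D: 3·6 = 18 | 3·2+2·6 = 18
M: 3·7 = 21 | 3·3+2·6 = 21
gcd(3,3,2) = 1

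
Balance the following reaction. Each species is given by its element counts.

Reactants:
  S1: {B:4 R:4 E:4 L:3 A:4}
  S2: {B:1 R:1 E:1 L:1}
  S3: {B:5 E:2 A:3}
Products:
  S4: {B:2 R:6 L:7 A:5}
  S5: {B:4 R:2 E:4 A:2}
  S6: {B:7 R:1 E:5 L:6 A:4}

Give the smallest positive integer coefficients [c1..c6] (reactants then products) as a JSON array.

B: 5·4+5·1+2·5 = 35 | 2·2+6·4+1·7 = 35
R: 5·4+5·1+2·0 = 25 | 2·6+6·2+1·1 = 25
E: 5·4+5·1+2·2 = 29 | 2·0+6·4+1·5 = 29
L: 5·3+5·1+2·0 = 20 | 2·7+6·0+1·6 = 20
A: 5·4+5·0+2·3 = 26 | 2·5+6·2+1·4 = 26
gcd(5,5,2,2,6,1) = 1

Coefficients: [5, 5, 2, 2, 6, 1]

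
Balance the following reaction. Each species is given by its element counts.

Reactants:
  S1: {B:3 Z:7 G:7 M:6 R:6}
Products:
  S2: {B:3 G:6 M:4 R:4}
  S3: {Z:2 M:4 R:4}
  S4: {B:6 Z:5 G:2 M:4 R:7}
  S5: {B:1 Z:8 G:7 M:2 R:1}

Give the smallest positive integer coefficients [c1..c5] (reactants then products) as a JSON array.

B: 5·3 = 15 | 2·3+3·0+1·6+3·1 = 15
Z: 5·7 = 35 | 2·0+3·2+1·5+3·8 = 35
G: 5·7 = 35 | 2·6+3·0+1·2+3·7 = 35
M: 5·6 = 30 | 2·4+3·4+1·4+3·2 = 30
R: 5·6 = 30 | 2·4+3·4+1·7+3·1 = 30
gcd(5,2,3,1,3) = 1

Coefficients: [5, 2, 3, 1, 3]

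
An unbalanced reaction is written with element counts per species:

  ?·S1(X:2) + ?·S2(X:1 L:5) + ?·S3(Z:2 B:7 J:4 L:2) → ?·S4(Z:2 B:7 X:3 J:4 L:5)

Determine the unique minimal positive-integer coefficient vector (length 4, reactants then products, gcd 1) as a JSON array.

Z: 6·0+3·0+5·2 = 10 | 5·2 = 10
B: 6·0+3·0+5·7 = 35 | 5·7 = 35
X: 6·2+3·1+5·0 = 15 | 5·3 = 15
J: 6·0+3·0+5·4 = 20 | 5·4 = 20
L: 6·0+3·5+5·2 = 25 | 5·5 = 25
gcd(6,3,5,5) = 1

Coefficients: [6, 3, 5, 5]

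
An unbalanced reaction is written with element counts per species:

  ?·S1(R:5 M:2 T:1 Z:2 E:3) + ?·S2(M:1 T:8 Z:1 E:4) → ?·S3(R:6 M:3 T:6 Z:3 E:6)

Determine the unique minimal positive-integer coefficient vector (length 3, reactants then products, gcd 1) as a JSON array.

R: 6·5+3·0 = 30 | 5·6 = 30
M: 6·2+3·1 = 15 | 5·3 = 15
T: 6·1+3·8 = 30 | 5·6 = 30
Z: 6·2+3·1 = 15 | 5·3 = 15
E: 6·3+3·4 = 30 | 5·6 = 30
gcd(6,3,5) = 1

Coefficients: [6, 3, 5]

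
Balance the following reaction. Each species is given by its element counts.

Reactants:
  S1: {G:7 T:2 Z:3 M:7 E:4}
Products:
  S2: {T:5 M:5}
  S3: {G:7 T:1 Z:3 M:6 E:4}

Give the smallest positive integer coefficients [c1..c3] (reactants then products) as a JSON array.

G: 5·7 = 35 | 1·0+5·7 = 35
T: 5·2 = 10 | 1·5+5·1 = 10
Z: 5·3 = 15 | 1·0+5·3 = 15
M: 5·7 = 35 | 1·5+5·6 = 35
E: 5·4 = 20 | 1·0+5·4 = 20
gcd(5,1,5) = 1

Coefficients: [5, 1, 5]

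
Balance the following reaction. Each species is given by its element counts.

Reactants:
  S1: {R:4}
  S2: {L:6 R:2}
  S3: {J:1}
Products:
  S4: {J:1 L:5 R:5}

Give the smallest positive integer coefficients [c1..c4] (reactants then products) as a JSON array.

Coefficients: [5, 5, 6, 6]

J: 5·0+5·0+6·1 = 6 | 6·1 = 6
L: 5·0+5·6+6·0 = 30 | 6·5 = 30
R: 5·4+5·2+6·0 = 30 | 6·5 = 30
gcd(5,5,6,6) = 1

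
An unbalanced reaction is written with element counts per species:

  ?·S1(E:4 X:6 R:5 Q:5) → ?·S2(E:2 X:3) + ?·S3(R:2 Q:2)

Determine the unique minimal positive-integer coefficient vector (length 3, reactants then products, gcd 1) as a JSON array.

E: 2·4 = 8 | 4·2+5·0 = 8
X: 2·6 = 12 | 4·3+5·0 = 12
R: 2·5 = 10 | 4·0+5·2 = 10
Q: 2·5 = 10 | 4·0+5·2 = 10
gcd(2,4,5) = 1

Coefficients: [2, 4, 5]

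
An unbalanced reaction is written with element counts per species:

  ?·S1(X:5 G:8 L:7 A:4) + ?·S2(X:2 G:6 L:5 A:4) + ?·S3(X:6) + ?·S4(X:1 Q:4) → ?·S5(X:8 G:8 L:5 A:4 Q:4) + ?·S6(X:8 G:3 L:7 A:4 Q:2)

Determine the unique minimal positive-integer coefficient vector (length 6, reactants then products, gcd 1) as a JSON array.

Coefficients: [2, 5, 5, 6, 5, 2]

X: 2·5+5·2+5·6+6·1 = 56 | 5·8+2·8 = 56
G: 2·8+5·6+5·0+6·0 = 46 | 5·8+2·3 = 46
L: 2·7+5·5+5·0+6·0 = 39 | 5·5+2·7 = 39
A: 2·4+5·4+5·0+6·0 = 28 | 5·4+2·4 = 28
Q: 2·0+5·0+5·0+6·4 = 24 | 5·4+2·2 = 24
gcd(2,5,5,6,5,2) = 1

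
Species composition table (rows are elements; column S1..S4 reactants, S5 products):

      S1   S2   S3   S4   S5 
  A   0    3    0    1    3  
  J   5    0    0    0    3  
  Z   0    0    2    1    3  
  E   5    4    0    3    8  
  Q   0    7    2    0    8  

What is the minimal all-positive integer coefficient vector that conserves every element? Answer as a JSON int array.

A: 3·0+4·3+6·0+3·1 = 15 | 5·3 = 15
J: 3·5+4·0+6·0+3·0 = 15 | 5·3 = 15
Z: 3·0+4·0+6·2+3·1 = 15 | 5·3 = 15
E: 3·5+4·4+6·0+3·3 = 40 | 5·8 = 40
Q: 3·0+4·7+6·2+3·0 = 40 | 5·8 = 40
gcd(3,4,6,3,5) = 1

Coefficients: [3, 4, 6, 3, 5]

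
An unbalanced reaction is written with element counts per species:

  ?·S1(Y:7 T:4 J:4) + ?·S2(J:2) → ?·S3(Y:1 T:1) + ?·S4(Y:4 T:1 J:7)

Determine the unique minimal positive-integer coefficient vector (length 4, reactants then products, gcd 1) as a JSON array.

Coefficients: [2, 3, 6, 2]

Y: 2·7+3·0 = 14 | 6·1+2·4 = 14
T: 2·4+3·0 = 8 | 6·1+2·1 = 8
J: 2·4+3·2 = 14 | 6·0+2·7 = 14
gcd(2,3,6,2) = 1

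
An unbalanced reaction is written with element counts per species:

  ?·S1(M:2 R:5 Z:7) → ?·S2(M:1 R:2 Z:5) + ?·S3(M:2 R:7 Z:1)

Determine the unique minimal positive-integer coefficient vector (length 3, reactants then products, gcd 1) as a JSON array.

Coefficients: [3, 4, 1]

M: 3·2 = 6 | 4·1+1·2 = 6
R: 3·5 = 15 | 4·2+1·7 = 15
Z: 3·7 = 21 | 4·5+1·1 = 21
gcd(3,4,1) = 1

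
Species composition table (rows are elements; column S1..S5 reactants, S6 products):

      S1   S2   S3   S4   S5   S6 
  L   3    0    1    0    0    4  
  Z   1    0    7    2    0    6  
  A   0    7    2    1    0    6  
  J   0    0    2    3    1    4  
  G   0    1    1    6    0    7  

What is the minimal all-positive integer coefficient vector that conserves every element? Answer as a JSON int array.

Coefficients: [6, 3, 2, 5, 1, 5]

L: 6·3+3·0+2·1+5·0+1·0 = 20 | 5·4 = 20
Z: 6·1+3·0+2·7+5·2+1·0 = 30 | 5·6 = 30
A: 6·0+3·7+2·2+5·1+1·0 = 30 | 5·6 = 30
J: 6·0+3·0+2·2+5·3+1·1 = 20 | 5·4 = 20
G: 6·0+3·1+2·1+5·6+1·0 = 35 | 5·7 = 35
gcd(6,3,2,5,1,5) = 1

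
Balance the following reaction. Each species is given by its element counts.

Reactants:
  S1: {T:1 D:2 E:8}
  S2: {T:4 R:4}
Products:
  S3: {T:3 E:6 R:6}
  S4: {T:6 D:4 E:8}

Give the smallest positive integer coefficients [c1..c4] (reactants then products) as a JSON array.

Coefficients: [6, 6, 4, 3]

T: 6·1+6·4 = 30 | 4·3+3·6 = 30
D: 6·2+6·0 = 12 | 4·0+3·4 = 12
E: 6·8+6·0 = 48 | 4·6+3·8 = 48
R: 6·0+6·4 = 24 | 4·6+3·0 = 24
gcd(6,6,4,3) = 1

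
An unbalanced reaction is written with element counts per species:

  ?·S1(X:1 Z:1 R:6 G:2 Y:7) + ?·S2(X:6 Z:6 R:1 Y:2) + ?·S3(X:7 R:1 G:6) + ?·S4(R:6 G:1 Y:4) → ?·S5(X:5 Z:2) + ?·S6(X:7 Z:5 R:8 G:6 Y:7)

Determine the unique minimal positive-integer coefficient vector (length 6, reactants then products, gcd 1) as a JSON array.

X: 1·1+6·6+4·7+4·0 = 65 | 6·5+5·7 = 65
Z: 1·1+6·6+4·0+4·0 = 37 | 6·2+5·5 = 37
R: 1·6+6·1+4·1+4·6 = 40 | 6·0+5·8 = 40
G: 1·2+6·0+4·6+4·1 = 30 | 6·0+5·6 = 30
Y: 1·7+6·2+4·0+4·4 = 35 | 6·0+5·7 = 35
gcd(1,6,4,4,6,5) = 1

Coefficients: [1, 6, 4, 4, 6, 5]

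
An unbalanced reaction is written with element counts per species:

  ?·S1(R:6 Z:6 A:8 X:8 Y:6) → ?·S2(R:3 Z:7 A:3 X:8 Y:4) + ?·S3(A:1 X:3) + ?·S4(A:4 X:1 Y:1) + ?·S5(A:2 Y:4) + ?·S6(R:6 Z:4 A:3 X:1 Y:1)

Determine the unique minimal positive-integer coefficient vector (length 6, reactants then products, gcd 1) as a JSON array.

Coefficients: [5, 2, 6, 2, 4, 4]

R: 5·6 = 30 | 2·3+6·0+2·0+4·0+4·6 = 30
Z: 5·6 = 30 | 2·7+6·0+2·0+4·0+4·4 = 30
A: 5·8 = 40 | 2·3+6·1+2·4+4·2+4·3 = 40
X: 5·8 = 40 | 2·8+6·3+2·1+4·0+4·1 = 40
Y: 5·6 = 30 | 2·4+6·0+2·1+4·4+4·1 = 30
gcd(5,2,6,2,4,4) = 1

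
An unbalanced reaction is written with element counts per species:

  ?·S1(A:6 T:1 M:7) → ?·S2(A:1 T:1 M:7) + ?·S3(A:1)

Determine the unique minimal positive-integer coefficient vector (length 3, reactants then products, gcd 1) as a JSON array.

Coefficients: [1, 1, 5]

A: 1·6 = 6 | 1·1+5·1 = 6
T: 1·1 = 1 | 1·1+5·0 = 1
M: 1·7 = 7 | 1·7+5·0 = 7
gcd(1,1,5) = 1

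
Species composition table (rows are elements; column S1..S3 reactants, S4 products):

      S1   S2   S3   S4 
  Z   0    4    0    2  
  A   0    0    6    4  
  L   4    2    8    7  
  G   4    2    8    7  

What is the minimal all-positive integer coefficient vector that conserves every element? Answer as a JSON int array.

Z: 1·0+3·4+4·0 = 12 | 6·2 = 12
A: 1·0+3·0+4·6 = 24 | 6·4 = 24
L: 1·4+3·2+4·8 = 42 | 6·7 = 42
G: 1·4+3·2+4·8 = 42 | 6·7 = 42
gcd(1,3,4,6) = 1

Coefficients: [1, 3, 4, 6]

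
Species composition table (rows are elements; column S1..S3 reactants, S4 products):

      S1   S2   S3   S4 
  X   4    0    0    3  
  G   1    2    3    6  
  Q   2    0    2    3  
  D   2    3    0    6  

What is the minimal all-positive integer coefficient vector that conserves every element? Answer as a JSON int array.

X: 3·4+6·0+3·0 = 12 | 4·3 = 12
G: 3·1+6·2+3·3 = 24 | 4·6 = 24
Q: 3·2+6·0+3·2 = 12 | 4·3 = 12
D: 3·2+6·3+3·0 = 24 | 4·6 = 24
gcd(3,6,3,4) = 1

Coefficients: [3, 6, 3, 4]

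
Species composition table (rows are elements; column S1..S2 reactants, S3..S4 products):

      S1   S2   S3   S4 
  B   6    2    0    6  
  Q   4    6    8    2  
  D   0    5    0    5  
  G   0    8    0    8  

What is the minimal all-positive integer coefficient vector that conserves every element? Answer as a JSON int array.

Coefficients: [4, 6, 5, 6]

B: 4·6+6·2 = 36 | 5·0+6·6 = 36
Q: 4·4+6·6 = 52 | 5·8+6·2 = 52
D: 4·0+6·5 = 30 | 5·0+6·5 = 30
G: 4·0+6·8 = 48 | 5·0+6·8 = 48
gcd(4,6,5,6) = 1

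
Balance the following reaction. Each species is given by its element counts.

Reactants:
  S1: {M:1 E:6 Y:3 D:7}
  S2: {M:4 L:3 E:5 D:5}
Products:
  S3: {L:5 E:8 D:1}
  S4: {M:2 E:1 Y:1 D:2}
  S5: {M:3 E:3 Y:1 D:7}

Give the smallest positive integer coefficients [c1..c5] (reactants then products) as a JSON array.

M: 3·1+5·4 = 23 | 3·0+4·2+5·3 = 23
L: 3·0+5·3 = 15 | 3·5+4·0+5·0 = 15
E: 3·6+5·5 = 43 | 3·8+4·1+5·3 = 43
Y: 3·3+5·0 = 9 | 3·0+4·1+5·1 = 9
D: 3·7+5·5 = 46 | 3·1+4·2+5·7 = 46
gcd(3,5,3,4,5) = 1

Coefficients: [3, 5, 3, 4, 5]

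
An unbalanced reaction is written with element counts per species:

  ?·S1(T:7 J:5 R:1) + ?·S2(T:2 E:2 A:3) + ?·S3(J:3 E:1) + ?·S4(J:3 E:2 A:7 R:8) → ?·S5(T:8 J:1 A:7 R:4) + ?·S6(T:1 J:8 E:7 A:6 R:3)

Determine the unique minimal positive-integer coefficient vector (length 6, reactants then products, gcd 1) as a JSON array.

T: 1·7+6·2+5·0+2·0 = 19 | 2·8+3·1 = 19
J: 1·5+6·0+5·3+2·3 = 26 | 2·1+3·8 = 26
E: 1·0+6·2+5·1+2·2 = 21 | 2·0+3·7 = 21
A: 1·0+6·3+5·0+2·7 = 32 | 2·7+3·6 = 32
R: 1·1+6·0+5·0+2·8 = 17 | 2·4+3·3 = 17
gcd(1,6,5,2,2,3) = 1

Coefficients: [1, 6, 5, 2, 2, 3]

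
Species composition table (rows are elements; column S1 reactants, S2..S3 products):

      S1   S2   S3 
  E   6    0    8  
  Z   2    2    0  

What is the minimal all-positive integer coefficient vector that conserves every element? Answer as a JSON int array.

E: 4·6 = 24 | 4·0+3·8 = 24
Z: 4·2 = 8 | 4·2+3·0 = 8
gcd(4,4,3) = 1

Coefficients: [4, 4, 3]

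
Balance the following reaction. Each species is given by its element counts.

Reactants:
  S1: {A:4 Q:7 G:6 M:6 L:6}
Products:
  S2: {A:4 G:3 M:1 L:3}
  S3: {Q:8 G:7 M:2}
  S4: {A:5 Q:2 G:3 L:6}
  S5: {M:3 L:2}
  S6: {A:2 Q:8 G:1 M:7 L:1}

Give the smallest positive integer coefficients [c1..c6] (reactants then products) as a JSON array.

A: 4·4 = 16 | 1·4+2·0+2·5+4·0+1·2 = 16
Q: 4·7 = 28 | 1·0+2·8+2·2+4·0+1·8 = 28
G: 4·6 = 24 | 1·3+2·7+2·3+4·0+1·1 = 24
M: 4·6 = 24 | 1·1+2·2+2·0+4·3+1·7 = 24
L: 4·6 = 24 | 1·3+2·0+2·6+4·2+1·1 = 24
gcd(4,1,2,2,4,1) = 1

Coefficients: [4, 1, 2, 2, 4, 1]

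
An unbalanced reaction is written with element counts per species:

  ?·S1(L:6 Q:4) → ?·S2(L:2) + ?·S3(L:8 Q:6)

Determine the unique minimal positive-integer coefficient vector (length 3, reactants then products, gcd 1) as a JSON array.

Coefficients: [3, 1, 2]

L: 3·6 = 18 | 1·2+2·8 = 18
Q: 3·4 = 12 | 1·0+2·6 = 12
gcd(3,1,2) = 1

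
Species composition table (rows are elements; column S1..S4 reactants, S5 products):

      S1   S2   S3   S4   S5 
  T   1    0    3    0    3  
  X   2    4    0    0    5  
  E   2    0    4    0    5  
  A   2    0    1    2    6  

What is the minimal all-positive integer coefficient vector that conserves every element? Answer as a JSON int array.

T: 6·1+2·0+2·3+5·0 = 12 | 4·3 = 12
X: 6·2+2·4+2·0+5·0 = 20 | 4·5 = 20
E: 6·2+2·0+2·4+5·0 = 20 | 4·5 = 20
A: 6·2+2·0+2·1+5·2 = 24 | 4·6 = 24
gcd(6,2,2,5,4) = 1

Coefficients: [6, 2, 2, 5, 4]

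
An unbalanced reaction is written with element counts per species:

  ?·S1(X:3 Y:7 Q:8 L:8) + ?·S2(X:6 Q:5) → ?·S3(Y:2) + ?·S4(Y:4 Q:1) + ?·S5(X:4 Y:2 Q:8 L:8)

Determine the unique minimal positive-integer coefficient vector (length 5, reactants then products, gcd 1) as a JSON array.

X: 6·3+1·6 = 24 | 5·0+5·0+6·4 = 24
Y: 6·7+1·0 = 42 | 5·2+5·4+6·2 = 42
Q: 6·8+1·5 = 53 | 5·0+5·1+6·8 = 53
L: 6·8+1·0 = 48 | 5·0+5·0+6·8 = 48
gcd(6,1,5,5,6) = 1

Coefficients: [6, 1, 5, 5, 6]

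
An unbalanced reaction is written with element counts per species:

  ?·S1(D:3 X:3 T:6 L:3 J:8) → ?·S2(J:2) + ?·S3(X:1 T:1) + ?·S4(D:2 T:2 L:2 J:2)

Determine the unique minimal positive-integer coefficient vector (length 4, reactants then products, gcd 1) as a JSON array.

D: 2·3 = 6 | 5·0+6·0+3·2 = 6
X: 2·3 = 6 | 5·0+6·1+3·0 = 6
T: 2·6 = 12 | 5·0+6·1+3·2 = 12
L: 2·3 = 6 | 5·0+6·0+3·2 = 6
J: 2·8 = 16 | 5·2+6·0+3·2 = 16
gcd(2,5,6,3) = 1

Coefficients: [2, 5, 6, 3]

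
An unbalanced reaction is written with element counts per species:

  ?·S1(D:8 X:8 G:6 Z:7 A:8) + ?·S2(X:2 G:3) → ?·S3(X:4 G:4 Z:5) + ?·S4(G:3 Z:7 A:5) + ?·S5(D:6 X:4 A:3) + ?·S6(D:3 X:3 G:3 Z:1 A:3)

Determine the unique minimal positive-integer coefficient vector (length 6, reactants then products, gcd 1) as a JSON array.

Coefficients: [6, 1, 3, 3, 5, 6]

D: 6·8+1·0 = 48 | 3·0+3·0+5·6+6·3 = 48
X: 6·8+1·2 = 50 | 3·4+3·0+5·4+6·3 = 50
G: 6·6+1·3 = 39 | 3·4+3·3+5·0+6·3 = 39
Z: 6·7+1·0 = 42 | 3·5+3·7+5·0+6·1 = 42
A: 6·8+1·0 = 48 | 3·0+3·5+5·3+6·3 = 48
gcd(6,1,3,3,5,6) = 1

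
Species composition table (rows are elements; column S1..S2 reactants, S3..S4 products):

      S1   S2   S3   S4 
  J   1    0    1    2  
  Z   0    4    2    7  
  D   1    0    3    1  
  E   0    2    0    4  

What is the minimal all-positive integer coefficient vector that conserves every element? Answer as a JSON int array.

J: 5·1+4·0 = 5 | 1·1+2·2 = 5
Z: 5·0+4·4 = 16 | 1·2+2·7 = 16
D: 5·1+4·0 = 5 | 1·3+2·1 = 5
E: 5·0+4·2 = 8 | 1·0+2·4 = 8
gcd(5,4,1,2) = 1

Coefficients: [5, 4, 1, 2]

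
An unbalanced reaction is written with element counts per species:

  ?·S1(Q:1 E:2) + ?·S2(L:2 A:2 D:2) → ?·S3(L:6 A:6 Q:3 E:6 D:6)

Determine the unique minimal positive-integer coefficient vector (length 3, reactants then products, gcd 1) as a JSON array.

Coefficients: [3, 3, 1]

L: 3·0+3·2 = 6 | 1·6 = 6
A: 3·0+3·2 = 6 | 1·6 = 6
Q: 3·1+3·0 = 3 | 1·3 = 3
E: 3·2+3·0 = 6 | 1·6 = 6
D: 3·0+3·2 = 6 | 1·6 = 6
gcd(3,3,1) = 1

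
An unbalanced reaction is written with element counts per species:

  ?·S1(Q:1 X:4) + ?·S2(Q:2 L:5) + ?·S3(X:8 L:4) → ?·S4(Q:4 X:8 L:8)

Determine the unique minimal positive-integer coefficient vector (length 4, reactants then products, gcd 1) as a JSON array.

Coefficients: [4, 4, 1, 3]

Q: 4·1+4·2+1·0 = 12 | 3·4 = 12
X: 4·4+4·0+1·8 = 24 | 3·8 = 24
L: 4·0+4·5+1·4 = 24 | 3·8 = 24
gcd(4,4,1,3) = 1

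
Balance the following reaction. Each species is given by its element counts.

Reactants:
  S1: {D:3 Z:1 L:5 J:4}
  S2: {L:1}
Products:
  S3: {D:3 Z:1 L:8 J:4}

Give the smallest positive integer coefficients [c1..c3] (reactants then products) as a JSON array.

Coefficients: [1, 3, 1]

D: 1·3+3·0 = 3 | 1·3 = 3
Z: 1·1+3·0 = 1 | 1·1 = 1
L: 1·5+3·1 = 8 | 1·8 = 8
J: 1·4+3·0 = 4 | 1·4 = 4
gcd(1,3,1) = 1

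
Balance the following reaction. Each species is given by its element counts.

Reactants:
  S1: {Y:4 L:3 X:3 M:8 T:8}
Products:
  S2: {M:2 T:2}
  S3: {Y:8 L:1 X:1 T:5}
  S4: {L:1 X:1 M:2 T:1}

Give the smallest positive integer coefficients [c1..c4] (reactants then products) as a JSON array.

Coefficients: [2, 3, 1, 5]

Y: 2·4 = 8 | 3·0+1·8+5·0 = 8
L: 2·3 = 6 | 3·0+1·1+5·1 = 6
X: 2·3 = 6 | 3·0+1·1+5·1 = 6
M: 2·8 = 16 | 3·2+1·0+5·2 = 16
T: 2·8 = 16 | 3·2+1·5+5·1 = 16
gcd(2,3,1,5) = 1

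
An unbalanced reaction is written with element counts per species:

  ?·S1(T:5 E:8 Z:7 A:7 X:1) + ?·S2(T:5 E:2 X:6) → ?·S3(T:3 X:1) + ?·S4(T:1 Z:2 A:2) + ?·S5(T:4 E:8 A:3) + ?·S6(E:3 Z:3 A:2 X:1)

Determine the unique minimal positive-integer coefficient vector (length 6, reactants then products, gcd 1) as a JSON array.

Coefficients: [4, 1, 4, 5, 2, 6]

T: 4·5+1·5 = 25 | 4·3+5·1+2·4+6·0 = 25
E: 4·8+1·2 = 34 | 4·0+5·0+2·8+6·3 = 34
Z: 4·7+1·0 = 28 | 4·0+5·2+2·0+6·3 = 28
A: 4·7+1·0 = 28 | 4·0+5·2+2·3+6·2 = 28
X: 4·1+1·6 = 10 | 4·1+5·0+2·0+6·1 = 10
gcd(4,1,4,5,2,6) = 1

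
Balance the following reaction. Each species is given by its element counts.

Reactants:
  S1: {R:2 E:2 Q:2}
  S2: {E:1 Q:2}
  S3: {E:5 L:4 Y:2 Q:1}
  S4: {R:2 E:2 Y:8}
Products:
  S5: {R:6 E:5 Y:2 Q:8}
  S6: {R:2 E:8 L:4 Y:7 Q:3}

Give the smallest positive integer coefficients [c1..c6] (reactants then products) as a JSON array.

Coefficients: [5, 5, 6, 4, 1, 6]

R: 5·2+5·0+6·0+4·2 = 18 | 1·6+6·2 = 18
E: 5·2+5·1+6·5+4·2 = 53 | 1·5+6·8 = 53
L: 5·0+5·0+6·4+4·0 = 24 | 1·0+6·4 = 24
Y: 5·0+5·0+6·2+4·8 = 44 | 1·2+6·7 = 44
Q: 5·2+5·2+6·1+4·0 = 26 | 1·8+6·3 = 26
gcd(5,5,6,4,1,6) = 1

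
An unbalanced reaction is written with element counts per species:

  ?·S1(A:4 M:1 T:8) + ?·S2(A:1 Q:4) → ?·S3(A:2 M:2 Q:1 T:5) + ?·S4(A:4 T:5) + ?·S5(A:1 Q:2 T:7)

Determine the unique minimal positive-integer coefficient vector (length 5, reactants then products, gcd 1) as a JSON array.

Coefficients: [4, 1, 2, 3, 1]

A: 4·4+1·1 = 17 | 2·2+3·4+1·1 = 17
M: 4·1+1·0 = 4 | 2·2+3·0+1·0 = 4
Q: 4·0+1·4 = 4 | 2·1+3·0+1·2 = 4
T: 4·8+1·0 = 32 | 2·5+3·5+1·7 = 32
gcd(4,1,2,3,1) = 1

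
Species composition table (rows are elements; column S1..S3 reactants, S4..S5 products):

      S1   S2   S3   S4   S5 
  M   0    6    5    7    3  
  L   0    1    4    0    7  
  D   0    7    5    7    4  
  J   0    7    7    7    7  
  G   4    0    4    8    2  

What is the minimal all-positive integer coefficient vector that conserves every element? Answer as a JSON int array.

M: 4·0+2·6+3·5 = 27 | 3·7+2·3 = 27
L: 4·0+2·1+3·4 = 14 | 3·0+2·7 = 14
D: 4·0+2·7+3·5 = 29 | 3·7+2·4 = 29
J: 4·0+2·7+3·7 = 35 | 3·7+2·7 = 35
G: 4·4+2·0+3·4 = 28 | 3·8+2·2 = 28
gcd(4,2,3,3,2) = 1

Coefficients: [4, 2, 3, 3, 2]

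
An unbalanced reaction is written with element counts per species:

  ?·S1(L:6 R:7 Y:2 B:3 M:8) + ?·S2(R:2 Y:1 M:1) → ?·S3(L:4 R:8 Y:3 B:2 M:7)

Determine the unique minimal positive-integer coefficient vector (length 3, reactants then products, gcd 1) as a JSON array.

L: 2·6+5·0 = 12 | 3·4 = 12
R: 2·7+5·2 = 24 | 3·8 = 24
Y: 2·2+5·1 = 9 | 3·3 = 9
B: 2·3+5·0 = 6 | 3·2 = 6
M: 2·8+5·1 = 21 | 3·7 = 21
gcd(2,5,3) = 1

Coefficients: [2, 5, 3]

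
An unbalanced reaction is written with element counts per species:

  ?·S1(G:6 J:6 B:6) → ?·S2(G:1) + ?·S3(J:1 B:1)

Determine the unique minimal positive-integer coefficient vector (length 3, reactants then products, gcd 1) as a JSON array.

Coefficients: [1, 6, 6]

G: 1·6 = 6 | 6·1+6·0 = 6
J: 1·6 = 6 | 6·0+6·1 = 6
B: 1·6 = 6 | 6·0+6·1 = 6
gcd(1,6,6) = 1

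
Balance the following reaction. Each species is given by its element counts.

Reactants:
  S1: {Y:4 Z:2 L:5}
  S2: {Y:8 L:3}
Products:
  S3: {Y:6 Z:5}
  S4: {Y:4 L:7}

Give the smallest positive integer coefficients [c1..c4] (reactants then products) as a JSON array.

Y: 5·4+1·8 = 28 | 2·6+4·4 = 28
Z: 5·2+1·0 = 10 | 2·5+4·0 = 10
L: 5·5+1·3 = 28 | 2·0+4·7 = 28
gcd(5,1,2,4) = 1

Coefficients: [5, 1, 2, 4]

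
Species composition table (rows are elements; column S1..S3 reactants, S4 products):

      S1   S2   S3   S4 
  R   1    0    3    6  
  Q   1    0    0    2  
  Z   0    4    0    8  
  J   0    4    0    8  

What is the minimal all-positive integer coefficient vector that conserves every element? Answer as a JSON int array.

Coefficients: [6, 6, 4, 3]

R: 6·1+6·0+4·3 = 18 | 3·6 = 18
Q: 6·1+6·0+4·0 = 6 | 3·2 = 6
Z: 6·0+6·4+4·0 = 24 | 3·8 = 24
J: 6·0+6·4+4·0 = 24 | 3·8 = 24
gcd(6,6,4,3) = 1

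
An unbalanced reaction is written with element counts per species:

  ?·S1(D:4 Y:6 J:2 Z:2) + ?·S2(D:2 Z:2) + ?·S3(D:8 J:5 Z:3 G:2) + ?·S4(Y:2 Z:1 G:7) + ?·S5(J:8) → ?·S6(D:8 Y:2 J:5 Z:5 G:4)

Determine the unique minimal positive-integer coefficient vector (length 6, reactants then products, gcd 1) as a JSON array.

D: 1·4+6·2+3·8+2·0+1·0 = 40 | 5·8 = 40
Y: 1·6+6·0+3·0+2·2+1·0 = 10 | 5·2 = 10
J: 1·2+6·0+3·5+2·0+1·8 = 25 | 5·5 = 25
Z: 1·2+6·2+3·3+2·1+1·0 = 25 | 5·5 = 25
G: 1·0+6·0+3·2+2·7+1·0 = 20 | 5·4 = 20
gcd(1,6,3,2,1,5) = 1

Coefficients: [1, 6, 3, 2, 1, 5]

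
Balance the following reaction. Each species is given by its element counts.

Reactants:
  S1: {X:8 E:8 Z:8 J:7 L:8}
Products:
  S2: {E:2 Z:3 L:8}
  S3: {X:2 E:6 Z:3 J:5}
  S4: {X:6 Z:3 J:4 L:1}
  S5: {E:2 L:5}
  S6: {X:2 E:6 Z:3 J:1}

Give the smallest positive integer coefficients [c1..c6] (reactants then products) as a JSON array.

X: 6·8 = 48 | 4·0+3·2+6·6+2·0+3·2 = 48
E: 6·8 = 48 | 4·2+3·6+6·0+2·2+3·6 = 48
Z: 6·8 = 48 | 4·3+3·3+6·3+2·0+3·3 = 48
J: 6·7 = 42 | 4·0+3·5+6·4+2·0+3·1 = 42
L: 6·8 = 48 | 4·8+3·0+6·1+2·5+3·0 = 48
gcd(6,4,3,6,2,3) = 1

Coefficients: [6, 4, 3, 6, 2, 3]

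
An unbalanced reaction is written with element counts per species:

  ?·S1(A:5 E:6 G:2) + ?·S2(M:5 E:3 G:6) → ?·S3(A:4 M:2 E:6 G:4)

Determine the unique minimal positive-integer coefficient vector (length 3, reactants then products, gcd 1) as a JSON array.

A: 4·5+2·0 = 20 | 5·4 = 20
M: 4·0+2·5 = 10 | 5·2 = 10
E: 4·6+2·3 = 30 | 5·6 = 30
G: 4·2+2·6 = 20 | 5·4 = 20
gcd(4,2,5) = 1

Coefficients: [4, 2, 5]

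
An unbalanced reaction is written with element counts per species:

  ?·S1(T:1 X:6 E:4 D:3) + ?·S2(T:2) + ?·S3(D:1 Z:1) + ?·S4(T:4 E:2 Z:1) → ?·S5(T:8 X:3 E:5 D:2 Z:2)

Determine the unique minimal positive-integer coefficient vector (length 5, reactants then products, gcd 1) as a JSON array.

T: 2·1+3·2+2·0+6·4 = 32 | 4·8 = 32
X: 2·6+3·0+2·0+6·0 = 12 | 4·3 = 12
E: 2·4+3·0+2·0+6·2 = 20 | 4·5 = 20
D: 2·3+3·0+2·1+6·0 = 8 | 4·2 = 8
Z: 2·0+3·0+2·1+6·1 = 8 | 4·2 = 8
gcd(2,3,2,6,4) = 1

Coefficients: [2, 3, 2, 6, 4]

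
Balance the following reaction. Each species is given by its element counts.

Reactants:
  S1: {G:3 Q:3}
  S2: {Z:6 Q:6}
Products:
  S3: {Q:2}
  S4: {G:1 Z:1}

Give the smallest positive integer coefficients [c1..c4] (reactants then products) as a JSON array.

Coefficients: [2, 1, 6, 6]

G: 2·3+1·0 = 6 | 6·0+6·1 = 6
Z: 2·0+1·6 = 6 | 6·0+6·1 = 6
Q: 2·3+1·6 = 12 | 6·2+6·0 = 12
gcd(2,1,6,6) = 1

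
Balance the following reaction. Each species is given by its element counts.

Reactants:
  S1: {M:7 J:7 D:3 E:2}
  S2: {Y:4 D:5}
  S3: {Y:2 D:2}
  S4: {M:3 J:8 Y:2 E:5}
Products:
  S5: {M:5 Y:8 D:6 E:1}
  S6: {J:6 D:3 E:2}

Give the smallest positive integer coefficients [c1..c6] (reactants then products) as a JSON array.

M: 2·7+5·0+4·0+2·3 = 20 | 4·5+5·0 = 20
J: 2·7+5·0+4·0+2·8 = 30 | 4·0+5·6 = 30
Y: 2·0+5·4+4·2+2·2 = 32 | 4·8+5·0 = 32
D: 2·3+5·5+4·2+2·0 = 39 | 4·6+5·3 = 39
E: 2·2+5·0+4·0+2·5 = 14 | 4·1+5·2 = 14
gcd(2,5,4,2,4,5) = 1

Coefficients: [2, 5, 4, 2, 4, 5]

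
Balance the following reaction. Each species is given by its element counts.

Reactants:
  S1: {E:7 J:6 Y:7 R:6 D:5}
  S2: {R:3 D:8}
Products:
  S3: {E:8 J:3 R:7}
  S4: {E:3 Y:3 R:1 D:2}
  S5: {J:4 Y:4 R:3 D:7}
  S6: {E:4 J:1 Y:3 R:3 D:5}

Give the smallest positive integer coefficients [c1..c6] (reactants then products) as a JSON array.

Coefficients: [5, 4, 2, 1, 5, 4]

E: 5·7+4·0 = 35 | 2·8+1·3+5·0+4·4 = 35
J: 5·6+4·0 = 30 | 2·3+1·0+5·4+4·1 = 30
Y: 5·7+4·0 = 35 | 2·0+1·3+5·4+4·3 = 35
R: 5·6+4·3 = 42 | 2·7+1·1+5·3+4·3 = 42
D: 5·5+4·8 = 57 | 2·0+1·2+5·7+4·5 = 57
gcd(5,4,2,1,5,4) = 1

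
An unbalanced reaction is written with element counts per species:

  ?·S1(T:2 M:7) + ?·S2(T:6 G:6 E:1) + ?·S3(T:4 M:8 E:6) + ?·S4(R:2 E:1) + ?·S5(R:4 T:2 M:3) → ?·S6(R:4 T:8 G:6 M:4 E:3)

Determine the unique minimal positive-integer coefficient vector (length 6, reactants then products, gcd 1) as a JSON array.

Coefficients: [1, 6, 1, 6, 3, 6]

R: 1·0+6·0+1·0+6·2+3·4 = 24 | 6·4 = 24
T: 1·2+6·6+1·4+6·0+3·2 = 48 | 6·8 = 48
G: 1·0+6·6+1·0+6·0+3·0 = 36 | 6·6 = 36
M: 1·7+6·0+1·8+6·0+3·3 = 24 | 6·4 = 24
E: 1·0+6·1+1·6+6·1+3·0 = 18 | 6·3 = 18
gcd(1,6,1,6,3,6) = 1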